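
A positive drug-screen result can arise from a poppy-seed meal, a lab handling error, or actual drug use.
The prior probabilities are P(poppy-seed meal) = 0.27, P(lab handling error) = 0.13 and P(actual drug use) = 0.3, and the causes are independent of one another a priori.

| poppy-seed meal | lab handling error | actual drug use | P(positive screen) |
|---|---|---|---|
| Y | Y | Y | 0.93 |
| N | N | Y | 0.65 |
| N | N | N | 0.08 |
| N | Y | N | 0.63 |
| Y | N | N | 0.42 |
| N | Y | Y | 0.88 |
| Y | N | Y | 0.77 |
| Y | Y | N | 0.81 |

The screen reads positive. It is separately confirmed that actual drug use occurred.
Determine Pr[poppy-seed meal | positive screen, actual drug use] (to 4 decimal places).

Pr[poppy-seed meal | positive screen, actual drug use] ≈ 0.3008

Weight on poppy-seed meal=true, given the evidence: 0.180873 + 0.032643 = 0.213516
The normalizing constant is 0.65*0.73*0.87 + 0.88*0.73*0.13 + 0.77*0.27*0.87 + 0.93*0.27*0.13 = 0.709843
Posterior = 0.213516 / 0.709843 ≈ 0.3008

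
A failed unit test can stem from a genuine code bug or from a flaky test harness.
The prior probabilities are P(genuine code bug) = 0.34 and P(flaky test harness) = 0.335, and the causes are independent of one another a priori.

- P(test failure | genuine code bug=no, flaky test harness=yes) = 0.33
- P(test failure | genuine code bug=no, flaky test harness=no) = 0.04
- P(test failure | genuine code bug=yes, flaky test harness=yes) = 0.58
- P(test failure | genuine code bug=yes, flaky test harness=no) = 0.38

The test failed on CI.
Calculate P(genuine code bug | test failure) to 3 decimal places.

P(genuine code bug | test failure) ≈ 0.627

By total probability over the 4 (genuine code bug, flaky test harness) configurations:
  P(test failure) = 0.04*0.66*0.665 + 0.33*0.66*0.335 + 0.38*0.34*0.665 + 0.58*0.34*0.335
        = 0.017556 + 0.072963 + 0.085918 + 0.066062 = 0.242499
Keeping only the genuine code bug-present terms gives 0.151980, so
  P(genuine code bug | test failure) = 0.151980 / 0.242499 ≈ 0.627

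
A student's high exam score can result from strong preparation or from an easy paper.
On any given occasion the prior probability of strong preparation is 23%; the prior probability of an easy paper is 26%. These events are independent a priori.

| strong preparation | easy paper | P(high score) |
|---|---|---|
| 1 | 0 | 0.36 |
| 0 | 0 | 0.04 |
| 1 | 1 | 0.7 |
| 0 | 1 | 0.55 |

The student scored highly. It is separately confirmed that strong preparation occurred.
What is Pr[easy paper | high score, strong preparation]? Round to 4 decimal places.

Pr[easy paper | high score, strong preparation] ≈ 0.4059

P(high score | strong preparation) = 0.36·0.74 + 0.7·0.26 = 0.266400 + 0.182000 = 0.448400
The easy paper-present share is 0.7·0.26 = 0.182000.
Hence the posterior is 0.182000/0.448400 ≈ 0.4059.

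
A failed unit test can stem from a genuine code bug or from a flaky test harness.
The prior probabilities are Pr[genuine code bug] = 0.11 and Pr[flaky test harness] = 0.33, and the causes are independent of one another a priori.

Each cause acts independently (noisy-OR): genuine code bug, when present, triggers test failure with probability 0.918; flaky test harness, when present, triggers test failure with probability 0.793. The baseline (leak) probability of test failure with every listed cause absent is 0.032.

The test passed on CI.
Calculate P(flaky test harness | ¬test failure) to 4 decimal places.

P(flaky test harness | ¬test failure) ≈ 0.0925

Under noisy-OR, P(test failure | causes) = 1 − (1−0.032)·∏(1−qᵢ) over the active causes.
Numerator (weight on configurations with flaky test harness): 0.058850 + 0.000596 = 0.059446
The normalizing constant is 0.968×0.89×0.67 + 0.200376×0.89×0.33 + 0.079376×0.11×0.67 + 0.016431×0.11×0.33 = 0.642514
P(flaky test harness | ¬test failure) = 0.059446/0.642514 ≈ 0.0925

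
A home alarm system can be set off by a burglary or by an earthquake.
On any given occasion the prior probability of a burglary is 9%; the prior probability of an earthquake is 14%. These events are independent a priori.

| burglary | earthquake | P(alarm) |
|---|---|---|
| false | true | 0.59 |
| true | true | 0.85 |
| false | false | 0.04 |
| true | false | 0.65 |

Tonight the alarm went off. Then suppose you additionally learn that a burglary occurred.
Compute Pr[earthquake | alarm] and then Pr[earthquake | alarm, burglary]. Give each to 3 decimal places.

Pr[earthquake | alarm] ≈ 0.513; Pr[earthquake | alarm, burglary] ≈ 0.176

P(alarm) = 0.04×0.91×0.86 + 0.59×0.91×0.14 + 0.65×0.09×0.86 + 0.85×0.09×0.14 = 0.031304 + 0.075166 + 0.050310 + 0.010710 = 0.167490
The earthquake-present share is 0.075166 + 0.010710 = 0.085876.
So P(earthquake | alarm) = 0.085876/0.167490 ≈ 0.513.

With the extra evidence:
Weight on earthquake=true, given the evidence: 0.85×0.14 = 0.119000
Normalizer over all consistent configurations: 0.65×0.86 + 0.85×0.14 = 0.678000
Posterior = 0.119000 / 0.678000 ≈ 0.176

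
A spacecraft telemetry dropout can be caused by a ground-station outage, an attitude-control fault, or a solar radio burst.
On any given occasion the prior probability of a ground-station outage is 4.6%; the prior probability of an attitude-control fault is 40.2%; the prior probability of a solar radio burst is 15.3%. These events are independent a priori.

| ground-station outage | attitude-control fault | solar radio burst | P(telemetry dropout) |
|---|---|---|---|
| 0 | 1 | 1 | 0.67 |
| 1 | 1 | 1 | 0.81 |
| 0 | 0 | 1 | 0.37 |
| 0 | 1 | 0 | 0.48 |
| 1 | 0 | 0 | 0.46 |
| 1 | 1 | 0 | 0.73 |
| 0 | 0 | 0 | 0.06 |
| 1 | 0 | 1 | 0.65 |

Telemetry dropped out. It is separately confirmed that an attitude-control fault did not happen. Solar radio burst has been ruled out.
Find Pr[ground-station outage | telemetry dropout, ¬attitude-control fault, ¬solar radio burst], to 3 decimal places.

Pr[ground-station outage | telemetry dropout, ¬attitude-control fault, ¬solar radio burst] ≈ 0.270

P(telemetry dropout | ¬attitude-control fault, ¬solar radio burst) = 0.06·0.954 + 0.46·0.046 = 0.057240 + 0.021160 = 0.078400
Restricting to configurations with ground-station outage present: 0.46·0.046 = 0.021160.
Hence the posterior is 0.021160/0.078400 ≈ 0.270.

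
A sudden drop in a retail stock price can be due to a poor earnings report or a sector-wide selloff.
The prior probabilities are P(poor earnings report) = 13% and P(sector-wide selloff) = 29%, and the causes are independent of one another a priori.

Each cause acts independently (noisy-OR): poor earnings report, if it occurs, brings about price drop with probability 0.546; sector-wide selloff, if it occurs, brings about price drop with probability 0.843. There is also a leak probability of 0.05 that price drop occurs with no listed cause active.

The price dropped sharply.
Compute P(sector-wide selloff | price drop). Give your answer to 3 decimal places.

P(sector-wide selloff | price drop) ≈ 0.750

Under noisy-OR, P(price drop | causes) = 1 − (1−0.05)·∏(1−qᵢ) over the active causes.
By total probability over the 4 (poor earnings report, sector-wide selloff) configurations:
  P(price drop) = 0.05×0.87×0.71 + 0.85085×0.87×0.29 + 0.5687×0.13×0.71 + 0.932286×0.13×0.29
        = 0.030885 + 0.214669 + 0.052491 + 0.035147 = 0.333192
Keeping only the sector-wide selloff-present terms gives 0.249816, so
  P(sector-wide selloff | price drop) = 0.249816 / 0.333192 ≈ 0.750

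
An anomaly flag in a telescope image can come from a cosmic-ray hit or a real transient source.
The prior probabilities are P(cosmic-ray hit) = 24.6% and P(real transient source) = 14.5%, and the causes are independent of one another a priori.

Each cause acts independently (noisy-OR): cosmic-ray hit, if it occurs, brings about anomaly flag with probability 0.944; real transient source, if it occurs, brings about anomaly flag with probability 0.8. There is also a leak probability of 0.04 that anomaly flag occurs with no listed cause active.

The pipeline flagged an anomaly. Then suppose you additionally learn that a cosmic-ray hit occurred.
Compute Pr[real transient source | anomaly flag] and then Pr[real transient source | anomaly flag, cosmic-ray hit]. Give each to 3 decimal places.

Pr[real transient source | anomaly flag] ≈ 0.355; Pr[real transient source | anomaly flag, cosmic-ray hit] ≈ 0.151

Under noisy-OR, P(anomaly flag | causes) = 1 − (1−0.04)·∏(1−qᵢ) over the active causes.
P(anomaly flag) = 0.04*0.754*0.855 + 0.808*0.754*0.145 + 0.94624*0.246*0.855 + 0.989248*0.246*0.145 = 0.025787 + 0.088339 + 0.199023 + 0.035286 = 0.348435
Restricting to configurations with real transient source present: 0.088339 + 0.035286 = 0.123625.
P(real transient source | anomaly flag) = 0.123625 / 0.348435 ≈ 0.355

Now condition on the additional information:
Enumerate both values of real transient source and weight by the priors:
  P(anomaly flag | cosmic-ray hit) = 0.94624·0.855 + 0.989248·0.145
        = 0.809035 + 0.143441 = 0.952476
Configurations with real transient source contribute 0.143441, so
  P(real transient source | anomaly flag, cosmic-ray hit) = 0.143441 / 0.952476 ≈ 0.151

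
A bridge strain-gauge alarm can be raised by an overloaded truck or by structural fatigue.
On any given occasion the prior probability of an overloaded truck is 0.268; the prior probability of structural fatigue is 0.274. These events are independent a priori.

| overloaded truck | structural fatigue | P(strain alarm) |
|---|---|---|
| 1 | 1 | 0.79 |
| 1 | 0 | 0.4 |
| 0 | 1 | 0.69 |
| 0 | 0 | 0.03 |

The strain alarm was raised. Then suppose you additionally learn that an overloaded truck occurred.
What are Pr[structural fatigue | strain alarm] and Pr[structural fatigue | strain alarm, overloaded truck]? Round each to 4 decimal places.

For the numerator, keep only structural fatigue=true terms: 0.138392 + 0.058011 = 0.196403
Denominator P(strain alarm): 0.03*0.732*0.726 + 0.69*0.732*0.274 + 0.4*0.268*0.726 + 0.79*0.268*0.274 = 0.290173
Posterior = 0.196403 / 0.290173 ≈ 0.6768

Now also conditioning on overloaded truck=true:
P(strain alarm | overloaded truck) = 0.4×0.726 + 0.79×0.274 = 0.290400 + 0.216460 = 0.506860
Of this, 0.216460 comes from 0.79×0.274 (the structural fatigue=true cases).
So P(structural fatigue | strain alarm, overloaded truck) = 0.216460/0.506860 ≈ 0.4271.
— overloaded truck explains away the evidence for structural fatigue.

Pr[structural fatigue | strain alarm] ≈ 0.6768; Pr[structural fatigue | strain alarm, overloaded truck] ≈ 0.4271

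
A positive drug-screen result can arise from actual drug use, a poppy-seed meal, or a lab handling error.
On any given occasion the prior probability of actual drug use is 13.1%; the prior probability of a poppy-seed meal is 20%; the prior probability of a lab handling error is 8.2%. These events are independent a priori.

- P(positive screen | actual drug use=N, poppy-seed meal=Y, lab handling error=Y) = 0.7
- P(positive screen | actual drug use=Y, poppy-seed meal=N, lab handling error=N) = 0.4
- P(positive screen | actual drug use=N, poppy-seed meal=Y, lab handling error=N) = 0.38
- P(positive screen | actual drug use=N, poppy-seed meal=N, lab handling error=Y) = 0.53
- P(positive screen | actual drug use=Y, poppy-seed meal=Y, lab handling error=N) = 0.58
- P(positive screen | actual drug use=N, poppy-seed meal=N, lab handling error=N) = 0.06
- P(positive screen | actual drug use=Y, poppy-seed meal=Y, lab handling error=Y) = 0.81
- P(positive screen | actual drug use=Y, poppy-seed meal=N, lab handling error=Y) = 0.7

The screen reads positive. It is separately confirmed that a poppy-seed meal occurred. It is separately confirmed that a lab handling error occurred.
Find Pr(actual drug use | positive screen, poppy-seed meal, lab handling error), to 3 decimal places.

Enumerate both values of actual drug use and weight by the priors:
  P(positive screen | poppy-seed meal, lab handling error) = 0.7·0.869 + 0.81·0.131
        = 0.608300 + 0.106110 = 0.714410
The terms with actual drug use present sum to 0.106110, so
  P(actual drug use | positive screen, poppy-seed meal, lab handling error) = 0.106110 / 0.714410 ≈ 0.149

Pr(actual drug use | positive screen, poppy-seed meal, lab handling error) ≈ 0.149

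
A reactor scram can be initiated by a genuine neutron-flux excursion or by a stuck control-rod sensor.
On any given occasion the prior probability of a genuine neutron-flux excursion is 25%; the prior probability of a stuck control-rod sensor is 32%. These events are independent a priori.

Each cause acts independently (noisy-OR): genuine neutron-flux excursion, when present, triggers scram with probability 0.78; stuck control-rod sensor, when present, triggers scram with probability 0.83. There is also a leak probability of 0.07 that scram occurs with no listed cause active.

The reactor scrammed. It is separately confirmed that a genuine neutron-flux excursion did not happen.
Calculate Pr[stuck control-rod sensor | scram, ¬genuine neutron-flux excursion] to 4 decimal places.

Under noisy-OR, P(scram | causes) = 1 − (1−0.07)·∏(1−qᵢ) over the active causes.
Numerator (weight on configurations with stuck control-rod sensor): 0.8419*0.32 = 0.269408
The normalizing constant is 0.07*0.68 + 0.8419*0.32 = 0.317008
Posterior = 0.269408 / 0.317008 ≈ 0.8498

Pr[stuck control-rod sensor | scram, ¬genuine neutron-flux excursion] ≈ 0.8498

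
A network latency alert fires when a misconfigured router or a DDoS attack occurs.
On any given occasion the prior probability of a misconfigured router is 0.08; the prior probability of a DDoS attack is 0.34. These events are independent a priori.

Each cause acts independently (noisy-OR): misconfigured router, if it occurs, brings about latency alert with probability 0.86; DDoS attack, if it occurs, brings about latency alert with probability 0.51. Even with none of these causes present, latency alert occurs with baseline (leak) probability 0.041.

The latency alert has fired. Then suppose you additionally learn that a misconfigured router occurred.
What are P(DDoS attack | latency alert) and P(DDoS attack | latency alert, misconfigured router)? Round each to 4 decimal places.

P(DDoS attack | latency alert) ≈ 0.7303; P(DDoS attack | latency alert, misconfigured router) ≈ 0.3573

Under noisy-OR, P(latency alert | causes) = 1 − (1−0.041)·∏(1−qᵢ) over the active causes.
P(latency alert) = 0.041×0.92×0.66 + 0.53009×0.92×0.34 + 0.86574×0.08×0.66 + 0.934213×0.08×0.34 = 0.024895 + 0.165812 + 0.045711 + 0.025411 = 0.261829
Restricting to configurations with DDoS attack present: 0.165812 + 0.025411 = 0.191223.
P(DDoS attack | latency alert) = 0.191223 / 0.261829 ≈ 0.7303

Now condition on the additional information:
Sum P(latency alert|·) weighted by the priors over both values of DDoS attack:
  P(latency alert | misconfigured router) = 0.86574*0.66 + 0.934213*0.34
        = 0.571388 + 0.317632 = 0.889020
Keeping only the DDoS attack-present terms gives 0.317632, so
  P(DDoS attack | latency alert, misconfigured router) = 0.317632 / 0.889020 ≈ 0.3573
This is intercausal reasoning (explaining away): once misconfigured router accounts for the latency alert, DDoS attack becomes less likely.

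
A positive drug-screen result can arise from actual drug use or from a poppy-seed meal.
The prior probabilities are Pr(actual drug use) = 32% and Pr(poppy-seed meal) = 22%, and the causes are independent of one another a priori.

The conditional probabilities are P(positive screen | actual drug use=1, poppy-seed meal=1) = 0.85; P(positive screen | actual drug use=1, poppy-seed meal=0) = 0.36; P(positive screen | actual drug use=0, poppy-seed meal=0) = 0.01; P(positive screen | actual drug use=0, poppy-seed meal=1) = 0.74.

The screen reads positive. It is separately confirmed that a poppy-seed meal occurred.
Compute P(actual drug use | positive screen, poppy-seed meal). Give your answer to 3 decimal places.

P(actual drug use | positive screen, poppy-seed meal) ≈ 0.351

Weight on actual drug use=true, given the evidence: 0.85*0.32 = 0.272000
The normalizing constant is 0.74*0.68 + 0.85*0.32 = 0.775200
P(actual drug use | positive screen, poppy-seed meal) = 0.272000/0.775200 ≈ 0.351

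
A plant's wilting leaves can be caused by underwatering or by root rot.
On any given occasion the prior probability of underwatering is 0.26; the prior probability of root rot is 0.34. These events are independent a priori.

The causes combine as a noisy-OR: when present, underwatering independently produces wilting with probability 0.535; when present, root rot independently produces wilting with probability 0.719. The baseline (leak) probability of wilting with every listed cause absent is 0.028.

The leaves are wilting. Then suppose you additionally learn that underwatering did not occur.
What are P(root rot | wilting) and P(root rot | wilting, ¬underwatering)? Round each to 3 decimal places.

Under noisy-OR, P(wilting | causes) = 1 − (1−0.028)·∏(1−qᵢ) over the active causes.
Numerator (weight on configurations with root rot): 0.182880 + 0.077173 = 0.260053
Normalizer over all consistent configurations: 0.028*0.74*0.66 + 0.726868*0.74*0.34 + 0.54802*0.26*0.66 + 0.872994*0.26*0.34 = 0.367768
P(root rot | wilting) = 0.260053/0.367768 ≈ 0.707

Now also conditioning on underwatering≠true:
P(wilting | ¬underwatering) = 0.028·0.66 + 0.726868·0.34 = 0.018480 + 0.247135 = 0.265615
Restricting to configurations with root rot present: 0.726868·0.34 = 0.247135.
So P(root rot | wilting, ¬underwatering) = 0.247135/0.265615 ≈ 0.930.

P(root rot | wilting) ≈ 0.707; P(root rot | wilting, ¬underwatering) ≈ 0.930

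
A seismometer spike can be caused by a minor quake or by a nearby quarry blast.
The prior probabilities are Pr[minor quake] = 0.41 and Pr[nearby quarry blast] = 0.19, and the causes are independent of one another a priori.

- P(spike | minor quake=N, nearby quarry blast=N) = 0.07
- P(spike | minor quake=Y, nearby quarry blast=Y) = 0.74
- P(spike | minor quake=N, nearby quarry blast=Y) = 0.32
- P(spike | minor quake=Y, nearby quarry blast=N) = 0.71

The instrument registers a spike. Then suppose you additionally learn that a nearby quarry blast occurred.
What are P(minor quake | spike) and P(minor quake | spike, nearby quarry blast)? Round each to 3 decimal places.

P(minor quake | spike) ≈ 0.809; P(minor quake | spike, nearby quarry blast) ≈ 0.616

Enumerate the 4 (minor quake, nearby quarry blast) configurations and weight by the priors:
  P(spike) = 0.07*0.59*0.81 + 0.32*0.59*0.19 + 0.71*0.41*0.81 + 0.74*0.41*0.19
        = 0.033453 + 0.035872 + 0.235791 + 0.057646 = 0.362762
Keeping only the minor quake-present terms gives 0.293437, so
  P(minor quake | spike) = 0.293437 / 0.362762 ≈ 0.809

Now also conditioning on nearby quarry blast=true:
For the numerator, keep only minor quake=true terms: 0.74*0.41 = 0.303400
Normalizer over all consistent configurations: 0.32*0.59 + 0.74*0.41 = 0.492200
P(minor quake | spike, nearby quarry blast) = 0.303400/0.492200 ≈ 0.616
Conditioning on nearby quarry blast lowers the posterior on minor quake: the classic explaining-away effect in a common-effect structure.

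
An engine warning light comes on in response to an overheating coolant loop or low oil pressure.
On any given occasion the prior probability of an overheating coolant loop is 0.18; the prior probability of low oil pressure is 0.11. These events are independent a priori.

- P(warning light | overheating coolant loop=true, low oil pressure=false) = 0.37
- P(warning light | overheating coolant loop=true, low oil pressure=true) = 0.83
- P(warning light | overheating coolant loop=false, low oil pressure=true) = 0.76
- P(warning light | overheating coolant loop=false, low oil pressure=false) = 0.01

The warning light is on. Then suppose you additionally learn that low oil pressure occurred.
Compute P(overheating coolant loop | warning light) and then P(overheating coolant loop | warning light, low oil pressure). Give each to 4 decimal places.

P(overheating coolant loop | warning light) ≈ 0.4995; P(overheating coolant loop | warning light, low oil pressure) ≈ 0.1934

For the numerator, keep only overheating coolant loop=true terms: 0.059274 + 0.016434 = 0.075708
Denominator P(warning light): 0.01·0.82·0.89 + 0.76·0.82·0.11 + 0.37·0.18·0.89 + 0.83·0.18·0.11 = 0.151558
P(overheating coolant loop | warning light) = 0.075708/0.151558 ≈ 0.4995

Now also conditioning on low oil pressure=true:
P(warning light | low oil pressure) = 0.76×0.82 + 0.83×0.18 = 0.623200 + 0.149400 = 0.772600
Restricting to configurations with overheating coolant loop present: 0.83×0.18 = 0.149400.
Hence the posterior is 0.149400/0.772600 ≈ 0.1934.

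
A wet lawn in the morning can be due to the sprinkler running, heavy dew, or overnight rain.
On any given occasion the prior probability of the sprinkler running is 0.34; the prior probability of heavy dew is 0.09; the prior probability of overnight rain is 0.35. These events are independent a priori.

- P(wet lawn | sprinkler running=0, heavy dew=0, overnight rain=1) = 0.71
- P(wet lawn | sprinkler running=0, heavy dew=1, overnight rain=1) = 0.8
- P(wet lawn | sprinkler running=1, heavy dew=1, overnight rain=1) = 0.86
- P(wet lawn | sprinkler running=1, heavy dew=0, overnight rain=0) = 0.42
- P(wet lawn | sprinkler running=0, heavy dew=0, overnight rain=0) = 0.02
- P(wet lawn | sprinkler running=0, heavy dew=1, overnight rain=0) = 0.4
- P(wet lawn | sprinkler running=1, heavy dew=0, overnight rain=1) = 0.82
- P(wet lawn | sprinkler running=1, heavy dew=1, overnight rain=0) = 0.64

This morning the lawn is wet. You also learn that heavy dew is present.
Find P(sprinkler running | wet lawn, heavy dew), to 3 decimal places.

P(wet lawn | heavy dew) = 0.4*0.66*0.65 + 0.8*0.66*0.35 + 0.64*0.34*0.65 + 0.86*0.34*0.35 = 0.171600 + 0.184800 + 0.141440 + 0.102340 = 0.600180
The sprinkler running-present share is 0.141440 + 0.102340 = 0.243780.
P(sprinkler running | wet lawn, heavy dew) = 0.243780 / 0.600180 ≈ 0.406

P(sprinkler running | wet lawn, heavy dew) ≈ 0.406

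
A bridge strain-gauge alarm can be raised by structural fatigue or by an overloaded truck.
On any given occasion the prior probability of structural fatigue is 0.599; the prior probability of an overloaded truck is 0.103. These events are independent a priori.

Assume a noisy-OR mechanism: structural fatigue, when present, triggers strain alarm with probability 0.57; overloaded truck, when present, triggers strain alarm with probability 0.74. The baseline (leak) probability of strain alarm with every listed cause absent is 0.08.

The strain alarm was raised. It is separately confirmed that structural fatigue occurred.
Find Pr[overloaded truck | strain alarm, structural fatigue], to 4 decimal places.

Pr[overloaded truck | strain alarm, structural fatigue] ≈ 0.1456

Under noisy-OR, P(strain alarm | causes) = 1 − (1−0.08)·∏(1−qᵢ) over the active causes.
Numerator (weight on configurations with overloaded truck): 0.897144×0.103 = 0.092406
Normalizer over all consistent configurations: 0.6044×0.897 + 0.897144×0.103 = 0.634553
P(overloaded truck | strain alarm, structural fatigue) = 0.092406/0.634553 ≈ 0.1456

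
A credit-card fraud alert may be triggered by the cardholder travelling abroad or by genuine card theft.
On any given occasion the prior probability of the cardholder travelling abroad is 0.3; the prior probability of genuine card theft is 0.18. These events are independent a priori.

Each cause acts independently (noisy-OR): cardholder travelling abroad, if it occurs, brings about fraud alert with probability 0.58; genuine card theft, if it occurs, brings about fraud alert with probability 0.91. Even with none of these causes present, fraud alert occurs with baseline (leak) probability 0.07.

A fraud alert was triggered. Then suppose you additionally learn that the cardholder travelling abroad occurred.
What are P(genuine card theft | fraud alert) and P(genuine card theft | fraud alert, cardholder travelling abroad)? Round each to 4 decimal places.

Under noisy-OR, P(fraud alert | causes) = 1 − (1−0.07)·∏(1−qᵢ) over the active causes.
P(fraud alert) = 0.07*0.7*0.82 + 0.9163*0.7*0.18 + 0.6094*0.3*0.82 + 0.964846*0.3*0.18 = 0.040180 + 0.115454 + 0.149912 + 0.052102 = 0.357648
Of this, 0.167556 comes from 0.115454 + 0.052102 (the genuine card theft=true cases).
So P(genuine card theft | fraud alert) = 0.167556/0.357648 ≈ 0.4685.

Now also conditioning on cardholder travelling abroad=true:
By total probability over both values of genuine card theft:
  P(fraud alert | cardholder travelling abroad) = 0.6094*0.82 + 0.964846*0.18
        = 0.499708 + 0.173672 = 0.673380
Configurations with genuine card theft contribute 0.173672, so
  P(genuine card theft | fraud alert, cardholder travelling abroad) = 0.173672 / 0.673380 ≈ 0.2579
The drop from 0.4685 to 0.2579 is the explaining-away (discounting) effect.

P(genuine card theft | fraud alert) ≈ 0.4685; P(genuine card theft | fraud alert, cardholder travelling abroad) ≈ 0.2579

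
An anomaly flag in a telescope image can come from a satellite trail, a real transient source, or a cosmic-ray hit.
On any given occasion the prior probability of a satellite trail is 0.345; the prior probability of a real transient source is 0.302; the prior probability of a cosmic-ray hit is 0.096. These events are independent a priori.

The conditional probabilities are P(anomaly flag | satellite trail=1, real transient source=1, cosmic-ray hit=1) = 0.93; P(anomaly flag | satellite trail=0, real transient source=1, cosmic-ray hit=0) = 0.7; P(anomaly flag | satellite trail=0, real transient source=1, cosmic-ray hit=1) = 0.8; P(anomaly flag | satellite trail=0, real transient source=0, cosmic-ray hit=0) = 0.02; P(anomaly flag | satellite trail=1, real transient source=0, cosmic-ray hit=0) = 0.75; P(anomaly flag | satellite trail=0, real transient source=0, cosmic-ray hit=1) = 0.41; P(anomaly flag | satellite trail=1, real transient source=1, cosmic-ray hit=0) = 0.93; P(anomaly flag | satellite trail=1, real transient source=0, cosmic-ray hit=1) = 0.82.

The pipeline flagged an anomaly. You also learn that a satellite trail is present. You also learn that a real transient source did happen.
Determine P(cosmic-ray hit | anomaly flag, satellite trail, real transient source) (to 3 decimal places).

P(anomaly flag | satellite trail, real transient source) = 0.93*0.904 + 0.93*0.096 = 0.840720 + 0.089280 = 0.930000
Of this, 0.089280 comes from 0.93*0.096 (the cosmic-ray hit=true cases).
So P(cosmic-ray hit | anomaly flag, satellite trail, real transient source) = 0.089280/0.930000 ≈ 0.096.

P(cosmic-ray hit | anomaly flag, satellite trail, real transient source) ≈ 0.096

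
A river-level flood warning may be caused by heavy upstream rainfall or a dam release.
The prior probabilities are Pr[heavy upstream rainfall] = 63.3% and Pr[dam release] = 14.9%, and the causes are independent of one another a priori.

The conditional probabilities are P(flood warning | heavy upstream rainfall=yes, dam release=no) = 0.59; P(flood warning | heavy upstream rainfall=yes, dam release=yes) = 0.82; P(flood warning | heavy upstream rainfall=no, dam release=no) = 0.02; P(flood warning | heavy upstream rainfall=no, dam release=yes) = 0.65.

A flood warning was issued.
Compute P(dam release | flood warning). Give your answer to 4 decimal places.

Sum P(flood warning|·) weighted by the priors over the 4 (heavy upstream rainfall, dam release) configurations:
  P(flood warning) = 0.02×0.367×0.851 + 0.65×0.367×0.149 + 0.59×0.633×0.851 + 0.82×0.633×0.149
        = 0.006246 + 0.035544 + 0.317823 + 0.077340 = 0.436953
The terms with dam release present sum to 0.112884, so
  P(dam release | flood warning) = 0.112884 / 0.436953 ≈ 0.2583

P(dam release | flood warning) ≈ 0.2583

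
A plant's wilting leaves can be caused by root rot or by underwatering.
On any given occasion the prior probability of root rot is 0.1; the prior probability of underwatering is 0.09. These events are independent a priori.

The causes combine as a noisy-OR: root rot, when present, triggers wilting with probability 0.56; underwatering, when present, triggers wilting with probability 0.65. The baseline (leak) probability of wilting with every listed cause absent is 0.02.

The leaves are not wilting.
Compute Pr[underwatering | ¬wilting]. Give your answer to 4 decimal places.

Pr[underwatering | ¬wilting] ≈ 0.0335

Under noisy-OR, P(wilting | causes) = 1 − (1−0.02)·∏(1−qᵢ) over the active causes.
Sum P(¬wilting|·) weighted by the priors over the 4 (root rot, underwatering) configurations:
  P(¬wilting) = 0.98×0.9×0.91 + 0.343×0.9×0.09 + 0.4312×0.1×0.91 + 0.15092×0.1×0.09
        = 0.802620 + 0.027783 + 0.039239 + 0.001358 = 0.871000
Configurations with underwatering contribute 0.029141, so
  P(underwatering | ¬wilting) = 0.029141 / 0.871000 ≈ 0.0335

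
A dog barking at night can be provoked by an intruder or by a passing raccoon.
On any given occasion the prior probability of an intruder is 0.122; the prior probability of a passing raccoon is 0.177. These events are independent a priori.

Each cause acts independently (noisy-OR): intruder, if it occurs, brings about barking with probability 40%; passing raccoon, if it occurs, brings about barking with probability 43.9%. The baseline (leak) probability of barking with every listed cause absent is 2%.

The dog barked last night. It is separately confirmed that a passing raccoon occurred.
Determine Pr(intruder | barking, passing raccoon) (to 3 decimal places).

Pr(intruder | barking, passing raccoon) ≈ 0.171

Under noisy-OR, P(barking | causes) = 1 − (1−0.02)·∏(1−qᵢ) over the active causes.
Enumerate both values of intruder and weight by the priors:
  P(barking | passing raccoon) = 0.45022*0.878 + 0.670132*0.122
        = 0.395293 + 0.081756 = 0.477049
Configurations with intruder contribute 0.081756, so
  P(intruder | barking, passing raccoon) = 0.081756 / 0.477049 ≈ 0.171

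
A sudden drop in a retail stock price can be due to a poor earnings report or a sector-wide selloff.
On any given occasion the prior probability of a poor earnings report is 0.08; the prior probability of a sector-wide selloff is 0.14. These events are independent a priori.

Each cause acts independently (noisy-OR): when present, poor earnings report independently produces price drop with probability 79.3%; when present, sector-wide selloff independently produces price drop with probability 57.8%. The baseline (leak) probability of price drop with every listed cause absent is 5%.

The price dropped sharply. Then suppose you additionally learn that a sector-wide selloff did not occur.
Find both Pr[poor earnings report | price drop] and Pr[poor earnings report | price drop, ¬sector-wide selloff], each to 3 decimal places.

Pr[poor earnings report | price drop] ≈ 0.360; Pr[poor earnings report | price drop, ¬sector-wide selloff] ≈ 0.583

Under noisy-OR, P(price drop | causes) = 1 − (1−0.05)·∏(1−qᵢ) over the active causes.
P(price drop) = 0.05×0.92×0.86 + 0.5991×0.92×0.14 + 0.80335×0.08×0.86 + 0.917014×0.08×0.14 = 0.039560 + 0.077164 + 0.055270 + 0.010271 = 0.182265
Of this, 0.065541 comes from 0.055270 + 0.010271 (the poor earnings report=true cases).
Hence the posterior is 0.065541/0.182265 ≈ 0.360.

Now condition on the additional information:
By total probability over both values of poor earnings report:
  P(price drop | ¬sector-wide selloff) = 0.05·0.92 + 0.80335·0.08
        = 0.046000 + 0.064268 = 0.110268
The terms with poor earnings report present sum to 0.064268, so
  P(poor earnings report | price drop, ¬sector-wide selloff) = 0.064268 / 0.110268 ≈ 0.583
Ruling out sector-wide selloff raises the posterior on poor earnings report — the flip side of explaining away.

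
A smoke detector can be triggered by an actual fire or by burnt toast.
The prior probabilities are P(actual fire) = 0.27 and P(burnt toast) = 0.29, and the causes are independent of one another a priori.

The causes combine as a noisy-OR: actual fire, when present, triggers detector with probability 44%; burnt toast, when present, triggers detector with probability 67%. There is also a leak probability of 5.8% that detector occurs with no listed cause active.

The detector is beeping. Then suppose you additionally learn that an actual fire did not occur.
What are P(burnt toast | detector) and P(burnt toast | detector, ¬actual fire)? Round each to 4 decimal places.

P(burnt toast | detector) ≈ 0.6358; P(burnt toast | detector, ¬actual fire) ≈ 0.8292

Under noisy-OR, P(detector | causes) = 1 − (1−0.058)·∏(1−qᵢ) over the active causes.
Weight on burnt toast=true, given the evidence: 0.145891 + 0.064669 = 0.210560
The normalizing constant is 0.058*0.73*0.71 + 0.68914*0.73*0.29 + 0.47248*0.27*0.71 + 0.825918*0.27*0.29 = 0.331195
Posterior = 0.210560 / 0.331195 ≈ 0.6358

Now also conditioning on actual fire≠true:
For the numerator, keep only burnt toast=true terms: 0.68914·0.29 = 0.199851
The normalizing constant is 0.058·0.71 + 0.68914·0.29 = 0.241031
P(burnt toast | detector, ¬actual fire) = 0.199851/0.241031 ≈ 0.8292
Ruling out actual fire raises the posterior on burnt toast — the flip side of explaining away.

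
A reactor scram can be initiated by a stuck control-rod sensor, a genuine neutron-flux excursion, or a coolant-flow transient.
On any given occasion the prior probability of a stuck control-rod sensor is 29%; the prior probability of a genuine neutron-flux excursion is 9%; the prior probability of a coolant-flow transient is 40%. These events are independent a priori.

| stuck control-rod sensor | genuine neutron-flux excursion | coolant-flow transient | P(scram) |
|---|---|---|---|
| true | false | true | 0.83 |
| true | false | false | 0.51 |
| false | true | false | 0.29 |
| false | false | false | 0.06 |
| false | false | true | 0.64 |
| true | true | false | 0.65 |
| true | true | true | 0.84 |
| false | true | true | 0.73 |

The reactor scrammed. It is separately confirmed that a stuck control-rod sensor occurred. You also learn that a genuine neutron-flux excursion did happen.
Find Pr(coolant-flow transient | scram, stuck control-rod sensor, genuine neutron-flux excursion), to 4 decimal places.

By total probability over both values of coolant-flow transient:
  P(scram | stuck control-rod sensor, genuine neutron-flux excursion) = 0.65×0.6 + 0.84×0.4
        = 0.390000 + 0.336000 = 0.726000
The terms with coolant-flow transient present sum to 0.336000, so
  P(coolant-flow transient | scram, stuck control-rod sensor, genuine neutron-flux excursion) = 0.336000 / 0.726000 ≈ 0.4628

Pr(coolant-flow transient | scram, stuck control-rod sensor, genuine neutron-flux excursion) ≈ 0.4628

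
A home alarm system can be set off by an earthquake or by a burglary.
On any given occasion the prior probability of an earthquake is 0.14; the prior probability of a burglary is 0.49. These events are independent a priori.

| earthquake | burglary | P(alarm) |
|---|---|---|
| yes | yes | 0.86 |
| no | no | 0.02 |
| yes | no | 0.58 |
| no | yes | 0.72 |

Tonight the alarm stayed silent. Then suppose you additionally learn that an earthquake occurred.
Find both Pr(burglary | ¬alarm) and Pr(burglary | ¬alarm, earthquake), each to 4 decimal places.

Pr(burglary | ¬alarm) ≈ 0.2172; Pr(burglary | ¬alarm, earthquake) ≈ 0.2426

Numerator (weight on configurations with burglary): 0.117992 + 0.009604 = 0.127596
Normalizer over all consistent configurations: 0.98×0.86×0.51 + 0.28×0.86×0.49 + 0.42×0.14×0.51 + 0.14×0.14×0.49 = 0.587412
Posterior = 0.127596 / 0.587412 ≈ 0.2172

Now condition on the additional information:
Enumerate both values of burglary and weight by the priors:
  P(¬alarm | earthquake) = 0.42·0.51 + 0.14·0.49
        = 0.214200 + 0.068600 = 0.282800
Keeping only the burglary-present terms gives 0.068600, so
  P(burglary | ¬alarm, earthquake) = 0.068600 / 0.282800 ≈ 0.2426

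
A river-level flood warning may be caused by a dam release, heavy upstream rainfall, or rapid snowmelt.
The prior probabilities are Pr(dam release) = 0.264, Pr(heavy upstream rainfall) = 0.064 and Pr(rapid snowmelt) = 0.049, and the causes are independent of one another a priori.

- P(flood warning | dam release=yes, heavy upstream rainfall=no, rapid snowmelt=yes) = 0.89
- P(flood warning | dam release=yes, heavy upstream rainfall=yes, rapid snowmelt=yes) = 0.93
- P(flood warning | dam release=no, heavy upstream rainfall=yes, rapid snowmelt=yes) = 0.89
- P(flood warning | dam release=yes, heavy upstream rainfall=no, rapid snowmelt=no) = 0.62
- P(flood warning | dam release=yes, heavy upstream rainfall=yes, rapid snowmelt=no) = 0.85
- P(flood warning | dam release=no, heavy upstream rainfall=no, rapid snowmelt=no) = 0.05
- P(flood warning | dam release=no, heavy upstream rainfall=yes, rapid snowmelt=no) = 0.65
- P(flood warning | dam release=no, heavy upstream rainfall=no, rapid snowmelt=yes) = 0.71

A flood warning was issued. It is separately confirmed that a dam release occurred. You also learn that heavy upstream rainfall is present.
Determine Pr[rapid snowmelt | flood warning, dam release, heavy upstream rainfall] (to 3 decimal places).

By total probability over both values of rapid snowmelt:
  P(flood warning | dam release, heavy upstream rainfall) = 0.85*0.951 + 0.93*0.049
        = 0.808350 + 0.045570 = 0.853920
The terms with rapid snowmelt present sum to 0.045570, so
  P(rapid snowmelt | flood warning, dam release, heavy upstream rainfall) = 0.045570 / 0.853920 ≈ 0.053

Pr[rapid snowmelt | flood warning, dam release, heavy upstream rainfall] ≈ 0.053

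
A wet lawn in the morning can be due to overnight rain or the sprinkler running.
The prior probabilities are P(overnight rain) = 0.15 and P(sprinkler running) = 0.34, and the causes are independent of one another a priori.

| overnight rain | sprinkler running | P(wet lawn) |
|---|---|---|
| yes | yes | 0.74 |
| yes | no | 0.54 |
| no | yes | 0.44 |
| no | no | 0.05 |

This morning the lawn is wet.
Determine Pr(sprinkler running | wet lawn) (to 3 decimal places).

Pr(sprinkler running | wet lawn) ≈ 0.669

P(wet lawn) = 0.05·0.85·0.66 + 0.44·0.85·0.34 + 0.54·0.15·0.66 + 0.74·0.15·0.34 = 0.028050 + 0.127160 + 0.053460 + 0.037740 = 0.246410
Restricting to configurations with sprinkler running present: 0.127160 + 0.037740 = 0.164900.
So P(sprinkler running | wet lawn) = 0.164900/0.246410 ≈ 0.669.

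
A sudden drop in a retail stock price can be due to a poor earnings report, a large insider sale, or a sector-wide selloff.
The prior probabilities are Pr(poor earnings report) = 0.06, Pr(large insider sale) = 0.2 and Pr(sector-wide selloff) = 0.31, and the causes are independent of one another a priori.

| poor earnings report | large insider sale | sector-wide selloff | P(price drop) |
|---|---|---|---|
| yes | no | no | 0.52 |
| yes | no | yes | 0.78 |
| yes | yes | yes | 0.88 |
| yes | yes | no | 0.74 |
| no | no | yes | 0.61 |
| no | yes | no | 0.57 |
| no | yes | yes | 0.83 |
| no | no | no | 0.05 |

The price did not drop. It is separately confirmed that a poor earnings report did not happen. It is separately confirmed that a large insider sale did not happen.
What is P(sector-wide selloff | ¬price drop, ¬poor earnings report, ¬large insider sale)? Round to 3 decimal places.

P(¬price drop | ¬poor earnings report, ¬large insider sale) = 0.95*0.69 + 0.39*0.31 = 0.655500 + 0.120900 = 0.776400
Of this, 0.120900 comes from 0.39*0.31 (the sector-wide selloff=true cases).
Hence the posterior is 0.120900/0.776400 ≈ 0.156.

P(sector-wide selloff | ¬price drop, ¬poor earnings report, ¬large insider sale) ≈ 0.156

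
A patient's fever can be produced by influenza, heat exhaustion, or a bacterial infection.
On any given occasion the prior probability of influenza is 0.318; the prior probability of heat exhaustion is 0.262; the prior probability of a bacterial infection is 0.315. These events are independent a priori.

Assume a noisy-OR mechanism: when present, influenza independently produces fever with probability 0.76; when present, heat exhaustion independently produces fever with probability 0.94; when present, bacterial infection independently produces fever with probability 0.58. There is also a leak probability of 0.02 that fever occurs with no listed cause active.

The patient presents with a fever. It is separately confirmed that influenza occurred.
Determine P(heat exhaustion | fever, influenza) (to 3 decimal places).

P(heat exhaustion | fever, influenza) ≈ 0.303

Under noisy-OR, P(fever | causes) = 1 − (1−0.02)·∏(1−qᵢ) over the active causes.
Weight on heat exhaustion=true, given the evidence: 0.176937 + 0.082041 = 0.258978
Normalizer over all consistent configurations: 0.7648×0.738×0.685 + 0.901216×0.738×0.315 + 0.985888×0.262×0.685 + 0.994073×0.262×0.315 = 0.855113
Posterior = 0.258978 / 0.855113 ≈ 0.303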